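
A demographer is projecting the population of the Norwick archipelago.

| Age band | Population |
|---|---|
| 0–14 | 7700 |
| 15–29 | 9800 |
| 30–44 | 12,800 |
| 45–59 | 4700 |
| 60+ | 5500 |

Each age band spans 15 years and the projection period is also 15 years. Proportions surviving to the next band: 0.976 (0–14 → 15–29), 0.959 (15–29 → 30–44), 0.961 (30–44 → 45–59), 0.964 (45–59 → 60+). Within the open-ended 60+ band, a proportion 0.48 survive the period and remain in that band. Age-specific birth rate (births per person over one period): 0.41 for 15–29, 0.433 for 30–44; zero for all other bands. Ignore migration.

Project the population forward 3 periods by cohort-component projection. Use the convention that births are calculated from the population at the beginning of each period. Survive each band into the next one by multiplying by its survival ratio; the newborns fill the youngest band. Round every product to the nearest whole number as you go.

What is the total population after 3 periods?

45849

— Period 1 —
Births: 9800 × 0.41 = 4018  |  12800 × 0.433 = 5542 — total 9560
15–29: 7700 × 0.976 = 7515
30–44: 9800 × 0.959 = 9398
45–59: 12800 × 0.961 = 12301
60+: 4700 × 0.964 + 5500 × 0.48 = 4531 + 2640 = 7171
→ [9560, 7515, 9398, 12301, 7171]
— Period 2 —
Births: 7515 × 0.41 = 3081  |  9398 × 0.433 = 4069 — total 7150
15–29: 9560 × 0.976 = 9331
30–44: 7515 × 0.959 = 7207
45–59: 9398 × 0.961 = 9031
60+: 12301 × 0.964 + 7171 × 0.48 = 11858 + 3442 = 15300
→ [7150, 9331, 7207, 9031, 15300]
— Period 3 —
Births: 9331 × 0.41 = 3826  |  7207 × 0.433 = 3121 — total 6947
15–29: 7150 × 0.976 = 6978
30–44: 9331 × 0.959 = 8948
45–59: 7207 × 0.961 = 6926
60+: 9031 × 0.964 + 15300 × 0.48 = 8706 + 7344 = 16050
→ [6947, 6978, 8948, 6926, 16050]
Total after period 3: 6947 + 6978 + 8948 + 6926 + 16050 = 45849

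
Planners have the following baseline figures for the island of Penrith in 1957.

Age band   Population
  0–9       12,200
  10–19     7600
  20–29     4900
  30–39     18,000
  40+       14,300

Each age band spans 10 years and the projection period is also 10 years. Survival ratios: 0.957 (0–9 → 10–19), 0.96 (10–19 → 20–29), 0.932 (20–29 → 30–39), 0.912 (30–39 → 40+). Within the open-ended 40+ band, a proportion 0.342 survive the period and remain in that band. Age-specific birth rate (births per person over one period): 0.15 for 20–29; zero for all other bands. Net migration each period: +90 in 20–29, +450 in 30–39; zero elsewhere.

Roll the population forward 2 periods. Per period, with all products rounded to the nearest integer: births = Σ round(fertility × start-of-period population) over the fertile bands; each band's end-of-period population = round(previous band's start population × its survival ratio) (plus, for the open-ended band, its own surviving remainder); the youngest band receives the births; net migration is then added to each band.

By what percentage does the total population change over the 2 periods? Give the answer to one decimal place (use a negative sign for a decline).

Let band 1 be 0–9 through band 5 = 40+.
Period 1:
Births: 4900 × 0.15 = 735
Band 2: 12200 × 0.957 = 11675
Band 3: 7600 × 0.96 = 7296
Band 4: 4900 × 0.932 = 4567
Band 5: 18000 × 0.912 + 14300 × 0.342 = 16416 + 4891 = 21307
Net migration: Band 3 + 90 → 7386; Band 4 + 450 → 5017
End of period: [735, 11675, 7386, 5017, 21307]
Period 2:
Births: 7386 × 0.15 = 1108
Band 2: 735 × 0.957 = 703
Band 3: 11675 × 0.96 = 11208
Band 4: 7386 × 0.932 = 6884
Band 5: 5017 × 0.912 + 21307 × 0.342 = 4576 + 7287 = 11863
Net migration: Band 3 + 90 → 11298; Band 4 + 450 → 7334
End of period: [1108, 703, 11298, 7334, 11863]
Total: 57000 → 32306; change = -24694; percentage change = -43.3%

-43.3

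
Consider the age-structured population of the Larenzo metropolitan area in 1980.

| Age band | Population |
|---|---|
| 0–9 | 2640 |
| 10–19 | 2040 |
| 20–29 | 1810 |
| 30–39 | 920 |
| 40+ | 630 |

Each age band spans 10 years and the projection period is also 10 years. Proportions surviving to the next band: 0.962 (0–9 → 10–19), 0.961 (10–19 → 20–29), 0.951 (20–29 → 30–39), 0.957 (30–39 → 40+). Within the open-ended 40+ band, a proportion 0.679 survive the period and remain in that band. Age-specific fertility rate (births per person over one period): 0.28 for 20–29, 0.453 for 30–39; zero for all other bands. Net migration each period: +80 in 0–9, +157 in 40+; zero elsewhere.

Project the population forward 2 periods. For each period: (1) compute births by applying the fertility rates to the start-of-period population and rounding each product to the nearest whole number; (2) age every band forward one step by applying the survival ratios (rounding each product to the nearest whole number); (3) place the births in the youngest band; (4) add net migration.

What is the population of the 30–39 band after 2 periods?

Period 1:
Births: 1810 * 0.28 = 507  |  920 * 0.453 = 417 → total 924
10–19: 2640 * 0.962 = 2540
20–29: 2040 * 0.961 = 1960
30–39: 1810 * 0.951 = 1721
40+: 920 * 0.957 + 630 * 0.679 = 880 + 428 = 1308
Net migration: 0–9 + 80 → 1004; 40+ + 157 → 1465
Population now: 0–9=1004, 10–19=2540, 20–29=1960, 30–39=1721, 40+=1465
Period 2:
Births: 1960 * 0.28 = 549  |  1721 * 0.453 = 780 → total 1329
10–19: 1004 * 0.962 = 966
20–29: 2540 * 0.961 = 2441
30–39: 1960 * 0.951 = 1864
40+: 1721 * 0.957 + 1465 * 0.679 = 1647 + 995 = 2642
Net migration: 0–9 + 80 → 1409; 40+ + 157 → 2799
Population now: 0–9=1409, 10–19=966, 20–29=2441, 30–39=1864, 40+=2799

1864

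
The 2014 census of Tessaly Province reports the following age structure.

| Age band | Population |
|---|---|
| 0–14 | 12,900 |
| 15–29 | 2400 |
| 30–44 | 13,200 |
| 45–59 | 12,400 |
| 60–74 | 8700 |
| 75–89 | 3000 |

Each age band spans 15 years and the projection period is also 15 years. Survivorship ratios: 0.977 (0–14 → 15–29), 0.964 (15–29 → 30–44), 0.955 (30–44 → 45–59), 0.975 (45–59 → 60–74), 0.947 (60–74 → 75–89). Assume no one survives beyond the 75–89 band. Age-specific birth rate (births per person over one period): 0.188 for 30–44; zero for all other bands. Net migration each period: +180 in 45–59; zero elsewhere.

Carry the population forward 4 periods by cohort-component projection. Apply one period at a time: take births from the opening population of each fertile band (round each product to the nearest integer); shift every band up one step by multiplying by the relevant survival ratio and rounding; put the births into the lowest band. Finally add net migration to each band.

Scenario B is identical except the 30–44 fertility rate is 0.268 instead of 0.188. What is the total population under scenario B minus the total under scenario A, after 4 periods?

Call the bands 1 to 6, youngest first.
[period 1]
Births: 13200 × 0.188 = 2482
Band 2: 12900 × 0.977 = 12603
Band 3: 2400 × 0.964 = 2314
Band 4: 13200 × 0.955 = 12606
Band 5: 12400 × 0.975 = 12090
Band 6: 8700 × 0.947 = 8239
Net migration: Band 4 + 180 → 12786
→ [2482, 12603, 2314, 12786, 12090, 8239]
[period 2]
Births: 2314 × 0.188 = 435
Band 2: 2482 × 0.977 = 2425
Band 3: 12603 × 0.964 = 12149
Band 4: 2314 × 0.955 = 2210
Band 5: 12786 × 0.975 = 12466
Band 6: 12090 × 0.947 = 11449
Net migration: Band 4 + 180 → 2390
→ [435, 2425, 12149, 2390, 12466, 11449]
[period 3]
Births: 12149 × 0.188 = 2284
Band 2: 435 × 0.977 = 425
Band 3: 2425 × 0.964 = 2338
Band 4: 12149 × 0.955 = 11602
Band 5: 2390 × 0.975 = 2330
Band 6: 12466 × 0.947 = 11805
Net migration: Band 4 + 180 → 11782
→ [2284, 425, 2338, 11782, 2330, 11805]
[period 4]
Births: 2338 × 0.188 = 440
Band 2: 2284 × 0.977 = 2231
Band 3: 425 × 0.964 = 410
Band 4: 2338 × 0.955 = 2233
Band 5: 11782 × 0.975 = 11487
Band 6: 2330 × 0.947 = 2207
Net migration: Band 4 + 180 → 2413
→ [440, 2231, 410, 2413, 11487, 2207]
Scenario A total after 4 periods: 19188
Scenario B projection —
[period 1]
Births: 13200 × 0.268 = 3538
Band 2: 12900 × 0.977 = 12603
Band 3: 2400 × 0.964 = 2314
Band 4: 13200 × 0.955 = 12606
Band 5: 12400 × 0.975 = 12090
Band 6: 8700 × 0.947 = 8239
Net migration: Band 4 + 180 → 12786
→ [3538, 12603, 2314, 12786, 12090, 8239]
[period 2]
Births: 2314 × 0.268 = 620
Band 2: 3538 × 0.977 = 3457
Band 3: 12603 × 0.964 = 12149
Band 4: 2314 × 0.955 = 2210
Band 5: 12786 × 0.975 = 12466
Band 6: 12090 × 0.947 = 11449
Net migration: Band 4 + 180 → 2390
→ [620, 3457, 12149, 2390, 12466, 11449]
[period 3]
Births: 12149 × 0.268 = 3256
Band 2: 620 × 0.977 = 606
Band 3: 3457 × 0.964 = 3333
Band 4: 12149 × 0.955 = 11602
Band 5: 2390 × 0.975 = 2330
Band 6: 12466 × 0.947 = 11805
Net migration: Band 4 + 180 → 11782
→ [3256, 606, 3333, 11782, 2330, 11805]
[period 4]
Births: 3333 × 0.268 = 893
Band 2: 3256 × 0.977 = 3181
Band 3: 606 × 0.964 = 584
Band 4: 3333 × 0.955 = 3183
Band 5: 11782 × 0.975 = 11487
Band 6: 2330 × 0.947 = 2207
Net migration: Band 4 + 180 → 3363
→ [893, 3181, 584, 3363, 11487, 2207]
Scenario B total after 4 periods: 21715
Difference B − A = 21715 − 19188 = 2527

2527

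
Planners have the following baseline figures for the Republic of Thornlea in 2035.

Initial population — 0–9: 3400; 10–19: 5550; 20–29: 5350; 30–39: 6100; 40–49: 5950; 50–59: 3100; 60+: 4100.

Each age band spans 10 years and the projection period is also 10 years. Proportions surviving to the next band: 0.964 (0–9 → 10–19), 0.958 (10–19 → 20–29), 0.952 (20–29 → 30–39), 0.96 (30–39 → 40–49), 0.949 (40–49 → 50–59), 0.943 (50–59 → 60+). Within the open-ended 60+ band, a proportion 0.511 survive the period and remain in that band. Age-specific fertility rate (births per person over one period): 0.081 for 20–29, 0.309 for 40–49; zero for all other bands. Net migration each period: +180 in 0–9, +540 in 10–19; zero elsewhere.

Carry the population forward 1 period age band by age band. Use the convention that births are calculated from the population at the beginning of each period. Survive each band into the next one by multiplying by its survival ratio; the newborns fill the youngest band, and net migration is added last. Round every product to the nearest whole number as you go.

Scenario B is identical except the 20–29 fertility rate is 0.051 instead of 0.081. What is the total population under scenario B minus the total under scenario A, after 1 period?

Numbering the bands 1..7 from youngest to oldest:
— Period 1 —
Births: 5350 × 0.081 = 433  |  5950 × 0.309 = 1839 → 2272
Band 2: 3400 × 0.964 = 3278
Band 3: 5550 × 0.958 = 5317
Band 4: 5350 × 0.952 = 5093
Band 5: 6100 × 0.96 = 5856
Band 6: 5950 × 0.949 = 5647
Band 7: 3100 × 0.943 + 4100 × 0.511 = 2923 + 2095 = 5018
Net migration: Band 1 + 180 → 2452; Band 2 + 540 → 3818
Population now: 0–9=2452, 10–19=3818, 20–29=5317, 30–39=5093, 40–49=5856, 50–59=5647, 60+=5018
Scenario A total after 1 period: 33201
Scenario B projection —
— Period 1 —
Births: 5350 × 0.051 = 273  |  5950 × 0.309 = 1839 → 2112
Band 2: 3400 × 0.964 = 3278
Band 3: 5550 × 0.958 = 5317
Band 4: 5350 × 0.952 = 5093
Band 5: 6100 × 0.96 = 5856
Band 6: 5950 × 0.949 = 5647
Band 7: 3100 × 0.943 + 4100 × 0.511 = 2923 + 2095 = 5018
Net migration: Band 1 + 180 → 2292; Band 2 + 540 → 3818
Population now: 0–9=2292, 10–19=3818, 20–29=5317, 30–39=5093, 40–49=5856, 50–59=5647, 60+=5018
Scenario B total after 1 period: 33041
Difference B − A = 33041 − 33201 = -160

-160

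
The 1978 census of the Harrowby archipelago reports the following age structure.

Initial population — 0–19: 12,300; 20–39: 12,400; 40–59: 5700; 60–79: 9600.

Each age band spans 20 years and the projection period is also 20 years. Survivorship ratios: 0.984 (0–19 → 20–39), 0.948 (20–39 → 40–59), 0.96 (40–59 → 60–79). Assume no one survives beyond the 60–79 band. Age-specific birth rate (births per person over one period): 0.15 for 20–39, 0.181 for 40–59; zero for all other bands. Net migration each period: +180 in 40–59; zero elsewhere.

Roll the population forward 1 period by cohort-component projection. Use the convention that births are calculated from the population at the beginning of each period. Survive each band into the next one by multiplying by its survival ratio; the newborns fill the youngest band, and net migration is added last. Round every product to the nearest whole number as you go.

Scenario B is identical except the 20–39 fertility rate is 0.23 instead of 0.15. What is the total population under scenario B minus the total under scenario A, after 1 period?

992

After projecting period 1:
Births: 12400 * 0.15 = 1860, 5700 * 0.181 = 1032 → 2892
20–39: 12300 * 0.984 = 12103
40–59: 12400 * 0.948 = 11755
60–79: 5700 * 0.96 = 5472
Net migration: 40–59 + 180 → 11935
→ [2892, 12103, 11935, 5472]
Scenario A total after 1 period: 32402
Scenario B projection —
After projecting period 1:
Births: 12400 * 0.23 = 2852, 5700 * 0.181 = 1032 → 3884
20–39: 12300 * 0.984 = 12103
40–59: 12400 * 0.948 = 11755
60–79: 5700 * 0.96 = 5472
Net migration: 40–59 + 180 → 11935
→ [3884, 12103, 11935, 5472]
Scenario B total after 1 period: 33394
Difference B − A = 33394 − 32402 = 992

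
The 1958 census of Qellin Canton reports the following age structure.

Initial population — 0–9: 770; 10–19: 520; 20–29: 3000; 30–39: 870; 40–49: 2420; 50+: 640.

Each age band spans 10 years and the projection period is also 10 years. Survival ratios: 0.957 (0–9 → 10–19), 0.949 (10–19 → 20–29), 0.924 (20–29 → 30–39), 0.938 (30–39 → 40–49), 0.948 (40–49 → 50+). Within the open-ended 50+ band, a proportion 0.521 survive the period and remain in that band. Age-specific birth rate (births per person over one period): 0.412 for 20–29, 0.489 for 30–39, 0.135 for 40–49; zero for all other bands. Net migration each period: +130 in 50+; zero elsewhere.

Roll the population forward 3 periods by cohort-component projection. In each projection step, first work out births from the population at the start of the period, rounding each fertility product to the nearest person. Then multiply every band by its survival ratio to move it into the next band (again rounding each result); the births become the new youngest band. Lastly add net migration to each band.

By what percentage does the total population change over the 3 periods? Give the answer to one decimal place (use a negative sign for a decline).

Let band 1 be 0–9 through band 6 = 50+.
[period 1]
Births: 3000 * 0.412 = 1236  |  870 * 0.489 = 425  |  2420 * 0.135 = 327 ⇒ total 1988
Band 2: 770 * 0.957 = 737
Band 3: 520 * 0.949 = 493
Band 4: 3000 * 0.924 = 2772
Band 5: 870 * 0.938 = 816
Band 6: 2420 * 0.948 + 640 * 0.521 = 2294 + 333 = 2627
Net migration: Band 6 + 130 → 2757
Giving 1988 / 737 / 493 / 2772 / 816 / 2757.
[period 2]
Births: 493 * 0.412 = 203  |  2772 * 0.489 = 1356  |  816 * 0.135 = 110 ⇒ total 1669
Band 2: 1988 * 0.957 = 1903
Band 3: 737 * 0.949 = 699
Band 4: 493 * 0.924 = 456
Band 5: 2772 * 0.938 = 2600
Band 6: 816 * 0.948 + 2757 * 0.521 = 774 + 1436 = 2210
Net migration: Band 6 + 130 → 2340
Giving 1669 / 1903 / 699 / 456 / 2600 / 2340.
[period 3]
Births: 699 * 0.412 = 288  |  456 * 0.489 = 223  |  2600 * 0.135 = 351 ⇒ total 862
Band 2: 1669 * 0.957 = 1597
Band 3: 1903 * 0.949 = 1806
Band 4: 699 * 0.924 = 646
Band 5: 456 * 0.938 = 428
Band 6: 2600 * 0.948 + 2340 * 0.521 = 2465 + 1219 = 3684
Net migration: Band 6 + 130 → 3814
Giving 862 / 1597 / 1806 / 646 / 428 / 3814.
Total: 8220 → 9153; change = 933; percentage change = 11.4%

11.4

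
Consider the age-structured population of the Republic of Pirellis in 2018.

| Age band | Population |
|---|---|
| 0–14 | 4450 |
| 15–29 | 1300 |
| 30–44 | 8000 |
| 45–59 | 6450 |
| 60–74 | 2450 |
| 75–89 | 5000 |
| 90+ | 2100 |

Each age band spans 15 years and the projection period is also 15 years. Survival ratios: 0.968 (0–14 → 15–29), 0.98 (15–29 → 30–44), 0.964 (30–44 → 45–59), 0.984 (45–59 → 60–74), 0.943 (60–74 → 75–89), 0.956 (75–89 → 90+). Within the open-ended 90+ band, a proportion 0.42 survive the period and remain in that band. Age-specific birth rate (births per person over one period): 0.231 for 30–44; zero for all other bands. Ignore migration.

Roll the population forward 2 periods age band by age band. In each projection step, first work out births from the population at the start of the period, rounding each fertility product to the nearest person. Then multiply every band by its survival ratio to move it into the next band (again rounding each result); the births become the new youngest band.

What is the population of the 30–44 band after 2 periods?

(Groups numbered youngest = 1 to oldest = 7.)
After projecting period 1:
Births: 8000 * 0.231 = 1848
Group 2: 4450 * 0.968 = 4308
Group 3: 1300 * 0.98 = 1274
Group 4: 8000 * 0.964 = 7712
Group 5: 6450 * 0.984 = 6347
Group 6: 2450 * 0.943 = 2310
Group 7: 5000 * 0.956 + 2100 * 0.42 = 4780 + 882 = 5662
Population now: 0–14=1848, 15–29=4308, 30–44=1274, 45–59=7712, 60–74=6347, 75–89=2310, 90+=5662
After projecting period 2:
Births: 1274 * 0.231 = 294
Group 2: 1848 * 0.968 = 1789
Group 3: 4308 * 0.98 = 4222
Group 4: 1274 * 0.964 = 1228
Group 5: 7712 * 0.984 = 7589
Group 6: 6347 * 0.943 = 5985
Group 7: 2310 * 0.956 + 5662 * 0.42 = 2208 + 2378 = 4586
Population now: 0–14=294, 15–29=1789, 30–44=4222, 45–59=1228, 60–74=7589, 75–89=5985, 90+=4586

4222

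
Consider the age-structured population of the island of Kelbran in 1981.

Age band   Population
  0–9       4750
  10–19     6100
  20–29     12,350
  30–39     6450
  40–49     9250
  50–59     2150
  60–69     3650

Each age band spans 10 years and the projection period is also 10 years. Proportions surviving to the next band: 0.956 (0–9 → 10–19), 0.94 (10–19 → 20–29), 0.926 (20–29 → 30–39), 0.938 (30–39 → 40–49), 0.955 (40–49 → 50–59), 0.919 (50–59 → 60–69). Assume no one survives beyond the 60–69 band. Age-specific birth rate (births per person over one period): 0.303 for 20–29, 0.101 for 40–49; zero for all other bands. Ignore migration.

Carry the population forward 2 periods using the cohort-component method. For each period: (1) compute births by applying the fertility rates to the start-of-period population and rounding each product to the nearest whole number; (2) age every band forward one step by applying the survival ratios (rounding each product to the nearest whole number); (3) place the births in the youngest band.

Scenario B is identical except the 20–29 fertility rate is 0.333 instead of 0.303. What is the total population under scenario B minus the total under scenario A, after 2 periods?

527

[period 1]
Births: 12350 × 0.303 = 3742 ; 9250 × 0.101 = 934 → total 4676
10–19: 4750 × 0.956 = 4541
20–29: 6100 × 0.94 = 5734
30–39: 12350 × 0.926 = 11436
40–49: 6450 × 0.938 = 6050
50–59: 9250 × 0.955 = 8834
60–69: 2150 × 0.919 = 1976
Giving 4676 / 4541 / 5734 / 11436 / 6050 / 8834 / 1976.
[period 2]
Births: 5734 × 0.303 = 1737 ; 6050 × 0.101 = 611 → total 2348
10–19: 4676 × 0.956 = 4470
20–29: 4541 × 0.94 = 4269
30–39: 5734 × 0.926 = 5310
40–49: 11436 × 0.938 = 10727
50–59: 6050 × 0.955 = 5778
60–69: 8834 × 0.919 = 8118
Giving 2348 / 4470 / 4269 / 5310 / 10727 / 5778 / 8118.
Scenario A total after 2 periods: 41020
Scenario B projection —
[period 1]
Births: 12350 × 0.333 = 4113 ; 9250 × 0.101 = 934 → total 5047
10–19: 4750 × 0.956 = 4541
20–29: 6100 × 0.94 = 5734
30–39: 12350 × 0.926 = 11436
40–49: 6450 × 0.938 = 6050
50–59: 9250 × 0.955 = 8834
60–69: 2150 × 0.919 = 1976
Giving 5047 / 4541 / 5734 / 11436 / 6050 / 8834 / 1976.
[period 2]
Births: 5734 × 0.333 = 1909 ; 6050 × 0.101 = 611 → total 2520
10–19: 5047 × 0.956 = 4825
20–29: 4541 × 0.94 = 4269
30–39: 5734 × 0.926 = 5310
40–49: 11436 × 0.938 = 10727
50–59: 6050 × 0.955 = 5778
60–69: 8834 × 0.919 = 8118
Giving 2520 / 4825 / 4269 / 5310 / 10727 / 5778 / 8118.
Scenario B total after 2 periods: 41547
Difference B − A = 41547 − 41020 = 527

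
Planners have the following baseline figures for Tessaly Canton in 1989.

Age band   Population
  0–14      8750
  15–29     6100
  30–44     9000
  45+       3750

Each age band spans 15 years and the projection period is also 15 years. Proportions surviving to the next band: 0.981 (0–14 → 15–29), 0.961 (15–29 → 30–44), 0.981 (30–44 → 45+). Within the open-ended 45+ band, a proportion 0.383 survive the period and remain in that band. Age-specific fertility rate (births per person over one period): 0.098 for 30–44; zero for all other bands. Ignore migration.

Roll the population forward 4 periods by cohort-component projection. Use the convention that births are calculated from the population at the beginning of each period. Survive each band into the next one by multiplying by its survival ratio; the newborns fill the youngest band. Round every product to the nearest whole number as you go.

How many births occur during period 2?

— Period 1 —
Births: 9000 * 0.098 = 882
15–29: 8750 * 0.981 = 8584
30–44: 6100 * 0.961 = 5862
45+: 9000 * 0.981 + 3750 * 0.383 = 8829 + 1436 = 10265
→ [882, 8584, 5862, 10265]
— Period 2 —
Births: 5862 * 0.098 = 574
15–29: 882 * 0.981 = 865
30–44: 8584 * 0.961 = 8249
45+: 5862 * 0.981 + 10265 * 0.383 = 5751 + 3931 = 9682
→ [574, 865, 8249, 9682]

574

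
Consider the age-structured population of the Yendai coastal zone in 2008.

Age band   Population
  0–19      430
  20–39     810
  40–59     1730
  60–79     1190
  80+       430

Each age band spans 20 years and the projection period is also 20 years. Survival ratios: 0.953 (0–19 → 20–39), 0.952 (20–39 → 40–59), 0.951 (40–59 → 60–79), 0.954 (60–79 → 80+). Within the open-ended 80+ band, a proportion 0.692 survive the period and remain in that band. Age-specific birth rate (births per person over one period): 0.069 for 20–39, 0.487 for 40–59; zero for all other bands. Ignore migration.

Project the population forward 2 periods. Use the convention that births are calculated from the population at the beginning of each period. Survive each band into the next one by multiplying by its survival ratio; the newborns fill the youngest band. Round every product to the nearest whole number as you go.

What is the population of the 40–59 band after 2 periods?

390

Call the bands 1 to 5, youngest first.
Period 1.
Births: 810 × 0.069 = 56  |  1730 × 0.487 = 843 → 899
Band 2: 430 × 0.953 = 410
Band 3: 810 × 0.952 = 771
Band 4: 1730 × 0.951 = 1645
Band 5: 1190 × 0.954 + 430 × 0.692 = 1135 + 298 = 1433
Population now: 0–19=899, 20–39=410, 40–59=771, 60–79=1645, 80+=1433
Period 2.
Births: 410 × 0.069 = 28  |  771 × 0.487 = 375 → 403
Band 2: 899 × 0.953 = 857
Band 3: 410 × 0.952 = 390
Band 4: 771 × 0.951 = 733
Band 5: 1645 × 0.954 + 1433 × 0.692 = 1569 + 992 = 2561
Population now: 0–19=403, 20–39=857, 40–59=390, 60–79=733, 80+=2561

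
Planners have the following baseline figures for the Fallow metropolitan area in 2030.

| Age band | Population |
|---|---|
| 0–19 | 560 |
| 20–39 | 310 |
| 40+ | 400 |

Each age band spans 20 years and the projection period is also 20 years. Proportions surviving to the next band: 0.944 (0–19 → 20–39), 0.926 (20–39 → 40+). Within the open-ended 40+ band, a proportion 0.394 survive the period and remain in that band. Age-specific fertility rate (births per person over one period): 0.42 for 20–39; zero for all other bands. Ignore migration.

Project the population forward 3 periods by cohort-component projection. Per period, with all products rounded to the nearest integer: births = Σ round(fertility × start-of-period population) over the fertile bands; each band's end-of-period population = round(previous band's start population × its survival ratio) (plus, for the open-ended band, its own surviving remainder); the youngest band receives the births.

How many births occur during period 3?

52

Numbering the bands 1..3 from youngest to oldest:
Period 1.
Births: 310 × 0.42 = 130
Band 2: 560 × 0.944 = 529
Band 3: 310 × 0.926 + 400 × 0.394 = 287 + 158 = 445
Population now: 0–19=130, 20–39=529, 40+=445
Period 2.
Births: 529 × 0.42 = 222
Band 2: 130 × 0.944 = 123
Band 3: 529 × 0.926 + 445 × 0.394 = 490 + 175 = 665
Population now: 0–19=222, 20–39=123, 40+=665
Period 3.
Births: 123 × 0.42 = 52
Band 2: 222 × 0.944 = 210
Band 3: 123 × 0.926 + 665 × 0.394 = 114 + 262 = 376
Population now: 0–19=52, 20–39=210, 40+=376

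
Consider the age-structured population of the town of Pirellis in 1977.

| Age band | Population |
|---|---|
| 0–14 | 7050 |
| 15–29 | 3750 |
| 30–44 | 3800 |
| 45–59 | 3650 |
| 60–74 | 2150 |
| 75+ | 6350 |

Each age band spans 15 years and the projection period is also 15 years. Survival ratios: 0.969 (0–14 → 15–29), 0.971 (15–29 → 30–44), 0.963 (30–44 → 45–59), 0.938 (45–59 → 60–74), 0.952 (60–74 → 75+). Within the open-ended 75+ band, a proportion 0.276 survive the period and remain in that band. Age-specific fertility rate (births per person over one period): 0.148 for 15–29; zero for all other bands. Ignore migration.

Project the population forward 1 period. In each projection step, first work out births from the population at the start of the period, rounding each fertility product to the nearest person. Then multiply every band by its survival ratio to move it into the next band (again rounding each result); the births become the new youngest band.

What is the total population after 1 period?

Period 1.
Births: 3750 × 0.148 = 555
15–29: 7050 × 0.969 = 6831
30–44: 3750 × 0.971 = 3641
45–59: 3800 × 0.963 = 3659
60–74: 3650 × 0.938 = 3424
75+: 2150 × 0.952 + 6350 × 0.276 = 2047 + 1753 = 3800
Population now: 0–14=555, 15–29=6831, 30–44=3641, 45–59=3659, 60–74=3424, 75+=3800
Total after period 1: 555 + 6831 + 3641 + 3659 + 3424 + 3800 = 21910

21910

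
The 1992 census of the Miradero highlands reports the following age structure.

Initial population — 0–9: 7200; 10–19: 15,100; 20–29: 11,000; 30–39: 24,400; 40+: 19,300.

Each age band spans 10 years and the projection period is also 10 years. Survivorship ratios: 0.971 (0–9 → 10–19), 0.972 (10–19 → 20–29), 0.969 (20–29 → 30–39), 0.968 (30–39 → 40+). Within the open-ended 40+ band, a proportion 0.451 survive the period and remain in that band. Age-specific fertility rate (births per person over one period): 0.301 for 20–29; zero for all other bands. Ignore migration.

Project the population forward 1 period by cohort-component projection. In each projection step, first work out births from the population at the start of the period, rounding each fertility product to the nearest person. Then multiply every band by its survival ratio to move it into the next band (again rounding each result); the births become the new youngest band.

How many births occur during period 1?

Call the bands 1 to 5, youngest first.
After projecting period 1:
Births: 11000 * 0.301 = 3311
Band 2: 7200 * 0.971 = 6991
Band 3: 15100 * 0.972 = 14677
Band 4: 11000 * 0.969 = 10659
Band 5: 24400 * 0.968 + 19300 * 0.451 = 23619 + 8704 = 32323
Giving 3311 / 6991 / 14677 / 10659 / 32323.

3311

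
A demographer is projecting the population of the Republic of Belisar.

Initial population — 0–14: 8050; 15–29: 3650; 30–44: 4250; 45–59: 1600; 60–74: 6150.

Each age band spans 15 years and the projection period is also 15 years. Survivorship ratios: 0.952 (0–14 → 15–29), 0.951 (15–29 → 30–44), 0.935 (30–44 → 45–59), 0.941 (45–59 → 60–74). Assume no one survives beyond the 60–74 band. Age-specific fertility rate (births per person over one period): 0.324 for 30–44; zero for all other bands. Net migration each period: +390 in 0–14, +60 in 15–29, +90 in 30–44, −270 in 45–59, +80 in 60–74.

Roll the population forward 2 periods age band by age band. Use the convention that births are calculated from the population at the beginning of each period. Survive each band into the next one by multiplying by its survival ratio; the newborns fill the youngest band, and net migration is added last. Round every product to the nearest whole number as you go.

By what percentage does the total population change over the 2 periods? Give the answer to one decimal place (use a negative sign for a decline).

Numbering the groups 1..5 from youngest to oldest:
After projecting period 1:
Births: 4250 × 0.324 = 1377
Group 2: 8050 × 0.952 = 7664
Group 3: 3650 × 0.951 = 3471
Group 4: 4250 × 0.935 = 3974
Group 5: 1600 × 0.941 = 1506
Net migration: Group 1 + 390 → 1767; Group 2 + 60 → 7724; Group 3 + 90 → 3561; Group 4 − 270 → 3704; Group 5 + 80 → 1586
Giving 1767 / 7724 / 3561 / 3704 / 1586.
After projecting period 2:
Births: 3561 × 0.324 = 1154
Group 2: 1767 × 0.952 = 1682
Group 3: 7724 × 0.951 = 7346
Group 4: 3561 × 0.935 = 3330
Group 5: 3704 × 0.941 = 3485
Net migration: Group 1 + 390 → 1544; Group 2 + 60 → 1742; Group 3 + 90 → 7436; Group 4 − 270 → 3060; Group 5 + 80 → 3565
Giving 1544 / 1742 / 7436 / 3060 / 3565.
Total: 23700 → 17347; change = -6353; percentage change = -26.8%

-26.8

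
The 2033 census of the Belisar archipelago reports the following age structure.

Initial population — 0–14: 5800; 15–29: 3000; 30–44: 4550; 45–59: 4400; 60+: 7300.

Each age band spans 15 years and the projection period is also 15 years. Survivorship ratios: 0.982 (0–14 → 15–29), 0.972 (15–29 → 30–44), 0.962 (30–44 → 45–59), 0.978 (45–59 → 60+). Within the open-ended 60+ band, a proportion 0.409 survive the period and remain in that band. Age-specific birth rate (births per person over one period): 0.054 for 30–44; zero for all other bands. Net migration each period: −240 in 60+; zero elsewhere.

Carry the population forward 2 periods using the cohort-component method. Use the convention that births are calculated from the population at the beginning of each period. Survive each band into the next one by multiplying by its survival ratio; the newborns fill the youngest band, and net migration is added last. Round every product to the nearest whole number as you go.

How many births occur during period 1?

246

— Period 1 —
Births: 4550 × 0.054 = 246
15–29: 5800 × 0.982 = 5696
30–44: 3000 × 0.972 = 2916
45–59: 4550 × 0.962 = 4377
60+: 4400 × 0.978 + 7300 × 0.409 = 4303 + 2986 = 7289
Net migration: 60+ − 240 → 7049
→ [246, 5696, 2916, 4377, 7049]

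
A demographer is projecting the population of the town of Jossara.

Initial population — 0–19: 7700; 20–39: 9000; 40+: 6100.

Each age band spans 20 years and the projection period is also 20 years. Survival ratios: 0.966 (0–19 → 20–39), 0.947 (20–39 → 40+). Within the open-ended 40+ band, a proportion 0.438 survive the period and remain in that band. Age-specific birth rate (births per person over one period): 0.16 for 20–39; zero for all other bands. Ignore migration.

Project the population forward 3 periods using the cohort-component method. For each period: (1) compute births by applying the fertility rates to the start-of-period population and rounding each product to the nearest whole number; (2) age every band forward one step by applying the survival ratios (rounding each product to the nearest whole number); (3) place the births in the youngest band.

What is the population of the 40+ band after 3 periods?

6550

— Period 1 —
Births: 9000 * 0.16 = 1440
20–39: 7700 * 0.966 = 7438
40+: 9000 * 0.947 + 6100 * 0.438 = 8523 + 2672 = 11195
Giving 1440 / 7438 / 11195.
— Period 2 —
Births: 7438 * 0.16 = 1190
20–39: 1440 * 0.966 = 1391
40+: 7438 * 0.947 + 11195 * 0.438 = 7044 + 4903 = 11947
Giving 1190 / 1391 / 11947.
— Period 3 —
Births: 1391 * 0.16 = 223
20–39: 1190 * 0.966 = 1150
40+: 1391 * 0.947 + 11947 * 0.438 = 1317 + 5233 = 6550
Giving 223 / 1150 / 6550.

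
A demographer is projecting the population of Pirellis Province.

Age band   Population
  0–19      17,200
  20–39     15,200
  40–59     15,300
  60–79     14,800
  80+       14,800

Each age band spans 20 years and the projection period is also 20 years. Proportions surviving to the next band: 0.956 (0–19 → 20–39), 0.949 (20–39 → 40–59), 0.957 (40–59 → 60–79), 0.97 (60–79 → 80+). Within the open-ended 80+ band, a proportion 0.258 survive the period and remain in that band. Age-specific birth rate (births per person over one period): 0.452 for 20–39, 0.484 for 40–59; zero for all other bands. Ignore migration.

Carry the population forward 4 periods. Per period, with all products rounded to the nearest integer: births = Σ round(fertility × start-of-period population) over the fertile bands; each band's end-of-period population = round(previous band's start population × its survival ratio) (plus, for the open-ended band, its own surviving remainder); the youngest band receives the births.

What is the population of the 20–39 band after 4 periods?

Let group 1 be 0–19 through group 5 = 80+.
[period 1]
Births: 15200 × 0.452 = 6870, 15300 × 0.484 = 7405 — total 14275
Group 2: 17200 × 0.956 = 16443
Group 3: 15200 × 0.949 = 14425
Group 4: 15300 × 0.957 = 14642
Group 5: 14800 × 0.97 + 14800 × 0.258 = 14356 + 3818 = 18174
Population now: 0–19=14275, 20–39=16443, 40–59=14425, 60–79=14642, 80+=18174
[period 2]
Births: 16443 × 0.452 = 7432, 14425 × 0.484 = 6982 — total 14414
Group 2: 14275 × 0.956 = 13647
Group 3: 16443 × 0.949 = 15604
Group 4: 14425 × 0.957 = 13805
Group 5: 14642 × 0.97 + 18174 × 0.258 = 14203 + 4689 = 18892
Population now: 0–19=14414, 20–39=13647, 40–59=15604, 60–79=13805, 80+=18892
[period 3]
Births: 13647 × 0.452 = 6168, 15604 × 0.484 = 7552 — total 13720
Group 2: 14414 × 0.956 = 13780
Group 3: 13647 × 0.949 = 12951
Group 4: 15604 × 0.957 = 14933
Group 5: 13805 × 0.97 + 18892 × 0.258 = 13391 + 4874 = 18265
Population now: 0–19=13720, 20–39=13780, 40–59=12951, 60–79=14933, 80+=18265
[period 4]
Births: 13780 × 0.452 = 6229, 12951 × 0.484 = 6268 — total 12497
Group 2: 13720 × 0.956 = 13116
Group 3: 13780 × 0.949 = 13077
Group 4: 12951 × 0.957 = 12394
Group 5: 14933 × 0.97 + 18265 × 0.258 = 14485 + 4712 = 19197
Population now: 0–19=12497, 20–39=13116, 40–59=13077, 60–79=12394, 80+=19197

13116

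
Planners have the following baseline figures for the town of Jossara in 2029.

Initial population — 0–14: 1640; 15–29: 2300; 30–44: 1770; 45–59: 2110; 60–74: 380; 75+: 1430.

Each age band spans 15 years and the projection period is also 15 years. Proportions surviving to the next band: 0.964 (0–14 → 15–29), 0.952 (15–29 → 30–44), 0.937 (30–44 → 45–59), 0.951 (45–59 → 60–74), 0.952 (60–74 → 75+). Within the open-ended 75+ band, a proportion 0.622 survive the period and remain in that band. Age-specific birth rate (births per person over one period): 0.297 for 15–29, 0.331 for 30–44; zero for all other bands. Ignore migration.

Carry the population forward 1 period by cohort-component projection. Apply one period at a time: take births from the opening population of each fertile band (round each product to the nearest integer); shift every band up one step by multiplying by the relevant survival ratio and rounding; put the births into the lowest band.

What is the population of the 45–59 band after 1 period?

1658

Call the groups 1 to 6, youngest first.
[period 1]
Births: 2300 × 0.297 = 683  |  1770 × 0.331 = 586 → total 1269
Group 2: 1640 × 0.964 = 1581
Group 3: 2300 × 0.952 = 2190
Group 4: 1770 × 0.937 = 1658
Group 5: 2110 × 0.951 = 2007
Group 6: 380 × 0.952 + 1430 × 0.622 = 362 + 889 = 1251
End of period: [1269, 1581, 2190, 1658, 2007, 1251]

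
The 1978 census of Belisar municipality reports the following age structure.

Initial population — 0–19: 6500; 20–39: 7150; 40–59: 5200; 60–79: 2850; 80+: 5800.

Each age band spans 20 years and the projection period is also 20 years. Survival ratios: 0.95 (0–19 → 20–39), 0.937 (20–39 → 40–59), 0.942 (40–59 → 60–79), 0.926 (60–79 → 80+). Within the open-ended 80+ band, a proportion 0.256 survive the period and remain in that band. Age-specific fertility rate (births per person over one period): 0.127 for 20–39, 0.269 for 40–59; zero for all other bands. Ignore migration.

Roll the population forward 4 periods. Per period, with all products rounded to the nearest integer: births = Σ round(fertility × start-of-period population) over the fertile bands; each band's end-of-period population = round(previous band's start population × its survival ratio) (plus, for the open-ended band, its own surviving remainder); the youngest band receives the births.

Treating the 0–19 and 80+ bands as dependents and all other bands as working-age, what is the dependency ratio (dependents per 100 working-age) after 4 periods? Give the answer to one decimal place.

Numbering the bands 1..5 from youngest to oldest:
Period 1:
Births: 7150 * 0.127 = 908, 5200 * 0.269 = 1399 ⇒ total 2307
Band 2: 6500 * 0.95 = 6175
Band 3: 7150 * 0.937 = 6700
Band 4: 5200 * 0.942 = 4898
Band 5: 2850 * 0.926 + 5800 * 0.256 = 2639 + 1485 = 4124
Giving 2307 / 6175 / 6700 / 4898 / 4124.
Period 2:
Births: 6175 * 0.127 = 784, 6700 * 0.269 = 1802 ⇒ total 2586
Band 2: 2307 * 0.95 = 2192
Band 3: 6175 * 0.937 = 5786
Band 4: 6700 * 0.942 = 6311
Band 5: 4898 * 0.926 + 4124 * 0.256 = 4536 + 1056 = 5592
Giving 2586 / 2192 / 5786 / 6311 / 5592.
Period 3:
Births: 2192 * 0.127 = 278, 5786 * 0.269 = 1556 ⇒ total 1834
Band 2: 2586 * 0.95 = 2457
Band 3: 2192 * 0.937 = 2054
Band 4: 5786 * 0.942 = 5450
Band 5: 6311 * 0.926 + 5592 * 0.256 = 5844 + 1432 = 7276
Giving 1834 / 2457 / 2054 / 5450 / 7276.
Period 4:
Births: 2457 * 0.127 = 312, 2054 * 0.269 = 553 ⇒ total 865
Band 2: 1834 * 0.95 = 1742
Band 3: 2457 * 0.937 = 2302
Band 4: 2054 * 0.942 = 1935
Band 5: 5450 * 0.926 + 7276 * 0.256 = 5047 + 1863 = 6910
Giving 865 / 1742 / 2302 / 1935 / 6910.
Dependents (band 0–19 + band 80+) = 865 + 6910 = 7775; working-age = 5979; ratio = 7775/5979 × 100 = 130.0

130.0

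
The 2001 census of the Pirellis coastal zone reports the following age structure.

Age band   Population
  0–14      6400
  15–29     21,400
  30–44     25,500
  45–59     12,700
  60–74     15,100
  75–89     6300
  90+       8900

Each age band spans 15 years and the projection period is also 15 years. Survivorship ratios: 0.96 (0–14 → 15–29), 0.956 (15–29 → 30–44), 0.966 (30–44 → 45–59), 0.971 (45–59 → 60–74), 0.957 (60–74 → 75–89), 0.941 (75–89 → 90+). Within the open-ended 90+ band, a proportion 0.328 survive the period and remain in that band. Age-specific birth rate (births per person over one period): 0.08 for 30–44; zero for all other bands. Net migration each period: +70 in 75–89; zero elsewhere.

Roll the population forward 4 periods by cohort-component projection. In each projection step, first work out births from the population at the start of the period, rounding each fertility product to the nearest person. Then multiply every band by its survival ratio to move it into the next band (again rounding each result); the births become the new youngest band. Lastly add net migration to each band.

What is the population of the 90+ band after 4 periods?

Numbering the groups 1..7 from youngest to oldest:
After projecting period 1:
Births: 25500 × 0.08 = 2040
Group 2: 6400 × 0.96 = 6144
Group 3: 21400 × 0.956 = 20458
Group 4: 25500 × 0.966 = 24633
Group 5: 12700 × 0.971 = 12332
Group 6: 15100 × 0.957 = 14451
Group 7: 6300 × 0.941 + 8900 × 0.328 = 5928 + 2919 = 8847
Net migration: Group 6 + 70 → 14521
→ [2040, 6144, 20458, 24633, 12332, 14521, 8847]
After projecting period 2:
Births: 20458 × 0.08 = 1637
Group 2: 2040 × 0.96 = 1958
Group 3: 6144 × 0.956 = 5874
Group 4: 20458 × 0.966 = 19762
Group 5: 24633 × 0.971 = 23919
Group 6: 12332 × 0.957 = 11802
Group 7: 14521 × 0.941 + 8847 × 0.328 = 13664 + 2902 = 16566
Net migration: Group 6 + 70 → 11872
→ [1637, 1958, 5874, 19762, 23919, 11872, 16566]
After projecting period 3:
Births: 5874 × 0.08 = 470
Group 2: 1637 × 0.96 = 1572
Group 3: 1958 × 0.956 = 1872
Group 4: 5874 × 0.966 = 5674
Group 5: 19762 × 0.971 = 19189
Group 6: 23919 × 0.957 = 22890
Group 7: 11872 × 0.941 + 16566 × 0.328 = 11172 + 5434 = 16606
Net migration: Group 6 + 70 → 22960
→ [470, 1572, 1872, 5674, 19189, 22960, 16606]
After projecting period 4:
Births: 1872 × 0.08 = 150
Group 2: 470 × 0.96 = 451
Group 3: 1572 × 0.956 = 1503
Group 4: 1872 × 0.966 = 1808
Group 5: 5674 × 0.971 = 5509
Group 6: 19189 × 0.957 = 18364
Group 7: 22960 × 0.941 + 16606 × 0.328 = 21605 + 5447 = 27052
Net migration: Group 6 + 70 → 18434
→ [150, 451, 1503, 1808, 5509, 18434, 27052]

27052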